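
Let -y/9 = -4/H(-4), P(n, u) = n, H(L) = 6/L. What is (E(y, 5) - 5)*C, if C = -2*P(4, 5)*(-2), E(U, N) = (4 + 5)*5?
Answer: 640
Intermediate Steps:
y = -24 (y = -(-36)/(6/(-4)) = -(-36)/(6*(-¼)) = -(-36)/(-3/2) = -(-36)*(-2)/3 = -9*8/3 = -24)
E(U, N) = 45 (E(U, N) = 9*5 = 45)
C = 16 (C = -2*4*(-2) = -8*(-2) = 16)
(E(y, 5) - 5)*C = (45 - 5)*16 = 40*16 = 640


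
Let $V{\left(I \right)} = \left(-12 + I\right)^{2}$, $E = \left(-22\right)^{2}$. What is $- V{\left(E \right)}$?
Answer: $-222784$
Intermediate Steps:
$E = 484$
$- V{\left(E \right)} = - \left(-12 + 484\right)^{2} = - 472^{2} = \left(-1\right) 222784 = -222784$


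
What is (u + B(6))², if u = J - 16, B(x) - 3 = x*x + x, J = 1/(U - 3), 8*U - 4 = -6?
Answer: 139129/169 ≈ 823.25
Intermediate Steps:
U = -¼ (U = ½ + (⅛)*(-6) = ½ - ¾ = -¼ ≈ -0.25000)
J = -4/13 (J = 1/(-¼ - 3) = 1/(-13/4) = -4/13 ≈ -0.30769)
B(x) = 3 + x + x² (B(x) = 3 + (x*x + x) = 3 + (x² + x) = 3 + (x + x²) = 3 + x + x²)
u = -212/13 (u = -4/13 - 16 = -212/13 ≈ -16.308)
(u + B(6))² = (-212/13 + (3 + 6 + 6²))² = (-212/13 + (3 + 6 + 36))² = (-212/13 + 45)² = (373/13)² = 139129/169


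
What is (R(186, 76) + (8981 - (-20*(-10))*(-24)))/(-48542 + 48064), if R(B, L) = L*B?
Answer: -27917/478 ≈ -58.404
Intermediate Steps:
R(B, L) = B*L
(R(186, 76) + (8981 - (-20*(-10))*(-24)))/(-48542 + 48064) = (186*76 + (8981 - (-20*(-10))*(-24)))/(-48542 + 48064) = (14136 + (8981 - 200*(-24)))/(-478) = (14136 + (8981 - 1*(-4800)))*(-1/478) = (14136 + (8981 + 4800))*(-1/478) = (14136 + 13781)*(-1/478) = 27917*(-1/478) = -27917/478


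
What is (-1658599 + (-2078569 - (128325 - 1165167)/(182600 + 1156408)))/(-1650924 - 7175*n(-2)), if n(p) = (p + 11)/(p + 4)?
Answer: 834016135417/375638944032 ≈ 2.2203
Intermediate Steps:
n(p) = (11 + p)/(4 + p)
(-1658599 + (-2078569 - (128325 - 1165167)/(182600 + 1156408)))/(-1650924 - 7175*n(-2)) = (-1658599 + (-2078569 - (128325 - 1165167)/(182600 + 1156408)))/(-1650924 - 7175*(11 - 2)/(4 - 2)) = (-1658599 + (-2078569 - (-1036842)/1339008))/(-1650924 - 7175*9/2) = (-1658599 + (-2078569 - 1*(-172807/223168)))/(-1650924 - 7175*9/2) = (-1658599 + (-2078569 + 172807/223168))/(-1650924 - 64575/2) = (-1658599 - 463869913785/223168)/(-3366423/2) = -834016135417/223168*(-2/3366423) = 834016135417/375638944032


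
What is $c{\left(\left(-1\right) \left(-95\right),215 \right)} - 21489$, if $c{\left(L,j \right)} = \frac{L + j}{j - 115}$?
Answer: $- \frac{214859}{10} \approx -21486.0$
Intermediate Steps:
$c{\left(L,j \right)} = \frac{L + j}{-115 + j}$
$c{\left(\left(-1\right) \left(-95\right),215 \right)} - 21489 = \frac{\left(-1\right) \left(-95\right) + 215}{-115 + 215} - 21489 = \frac{95 + 215}{100} - 21489 = \frac{1}{100} \cdot 310 - 21489 = \frac{31}{10} - 21489 = - \frac{214859}{10}$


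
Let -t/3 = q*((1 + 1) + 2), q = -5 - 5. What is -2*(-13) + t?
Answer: 146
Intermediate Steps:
q = -10
t = 120 (t = -(-30)*((1 + 1) + 2) = -(-30)*(2 + 2) = -(-30)*4 = -3*(-40) = 120)
-2*(-13) + t = -2*(-13) + 120 = 26 + 120 = 146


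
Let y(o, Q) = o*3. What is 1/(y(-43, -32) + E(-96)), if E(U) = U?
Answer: -1/225 ≈ -0.0044444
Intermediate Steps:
y(o, Q) = 3*o
1/(y(-43, -32) + E(-96)) = 1/(3*(-43) - 96) = 1/(-129 - 96) = 1/(-225) = -1/225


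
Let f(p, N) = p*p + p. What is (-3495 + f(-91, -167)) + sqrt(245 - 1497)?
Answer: 4695 + 2*I*sqrt(313) ≈ 4695.0 + 35.384*I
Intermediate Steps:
f(p, N) = p + p**2 (f(p, N) = p**2 + p = p + p**2)
(-3495 + f(-91, -167)) + sqrt(245 - 1497) = (-3495 - 91*(1 - 91)) + sqrt(245 - 1497) = (-3495 - 91*(-90)) + sqrt(-1252) = (-3495 + 8190) + 2*I*sqrt(313) = 4695 + 2*I*sqrt(313)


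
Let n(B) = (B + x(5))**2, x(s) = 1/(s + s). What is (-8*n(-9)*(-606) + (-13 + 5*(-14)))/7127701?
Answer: 9598177/178192525 ≈ 0.053864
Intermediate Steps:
x(s) = 1/(2*s)
n(B) = (1/10 + B)**2 (n(B) = (B + (1/2)/5)**2 = (B + (1/2)*(1/5))**2 = (B + 1/10)**2 = (1/10 + B)**2)
(-8*n(-9)*(-606) + (-13 + 5*(-14)))/7127701 = (-2*(1 + 10*(-9))**2/25*(-606) + (-13 + 5*(-14)))/7127701 = (-2*(1 - 90)**2/25*(-606) + (-13 - 70))*(1/7127701) = (-2*(-89)**2/25*(-606) - 83)*(1/7127701) = (-2*7921/25*(-606) - 83)*(1/7127701) = (-8*7921/100*(-606) - 83)*(1/7127701) = (-15842/25*(-606) - 83)*(1/7127701) = (9600252/25 - 83)*(1/7127701) = (9598177/25)*(1/7127701) = 9598177/178192525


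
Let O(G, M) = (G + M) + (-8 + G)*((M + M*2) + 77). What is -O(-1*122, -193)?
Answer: -64945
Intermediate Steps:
O(G, M) = G + M + (-8 + G)*(77 + 3*M) (O(G, M) = (G + M) + (-8 + G)*((M + 2*M) + 77) = (G + M) + (-8 + G)*(3*M + 77) = (G + M) + (-8 + G)*(77 + 3*M) = G + M + (-8 + G)*(77 + 3*M))
-O(-1*122, -193) = -(-616 - 23*(-193) + 78*(-1*122) + 3*(-1*122)*(-193)) = -(-616 + 4439 + 78*(-122) + 3*(-122)*(-193)) = -(-616 + 4439 - 9516 + 70638) = -1*64945 = -64945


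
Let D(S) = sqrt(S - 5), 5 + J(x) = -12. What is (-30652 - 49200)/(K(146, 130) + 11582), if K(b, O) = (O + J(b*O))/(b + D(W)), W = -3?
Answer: 159704*(-sqrt(2) + 73*I)/(-1691085*I + 23164*sqrt(2)) ≈ -6.894 - 8.921e-6*I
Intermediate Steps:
J(x) = -17 (J(x) = -5 - 12 = -17)
D(S) = sqrt(-5 + S)
K(b, O) = (-17 + O)/(b + 2*I*sqrt(2)) (K(b, O) = (O - 17)/(b + sqrt(-5 - 3)) = (-17 + O)/(b + sqrt(-8)) = (-17 + O)/(b + 2*I*sqrt(2)))
(-30652 - 49200)/(K(146, 130) + 11582) = (-30652 - 49200)/((-17 + 130)/(146 + 2*I*sqrt(2)) + 11582) = -79852/(113/(146 + 2*I*sqrt(2)) + 11582) = -79852/(11582 + 113/(146 + 2*I*sqrt(2)))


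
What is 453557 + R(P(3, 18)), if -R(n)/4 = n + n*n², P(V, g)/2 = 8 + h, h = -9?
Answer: 453597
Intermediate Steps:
P(V, g) = -2 (P(V, g) = 2*(8 - 9) = 2*(-1) = -2)
R(n) = -4*n - 4*n³ (R(n) = -4*(n + n*n²) = -4*(n + n³) = -4*n - 4*n³)
453557 + R(P(3, 18)) = 453557 - 4*(-2)*(1 + (-2)²) = 453557 - 4*(-2)*(1 + 4) = 453557 - 4*(-2)*5 = 453557 + 40 = 453597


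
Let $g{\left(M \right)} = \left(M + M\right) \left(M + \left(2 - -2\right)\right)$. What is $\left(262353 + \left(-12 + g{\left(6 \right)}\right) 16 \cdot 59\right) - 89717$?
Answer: $274588$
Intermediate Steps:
$g{\left(M \right)} = 2 M \left(4 + M\right)$ ($g{\left(M \right)} = 2 M \left(M + \left(2 + 2\right)\right) = 2 M \left(M + 4\right) = 2 M \left(4 + M\right)$)
$\left(262353 + \left(-12 + g{\left(6 \right)}\right) 16 \cdot 59\right) - 89717 = \left(262353 + \left(-12 + 2 \cdot 6 \left(4 + 6\right)\right) 16 \cdot 59\right) - 89717 = \left(262353 + \left(-12 + 2 \cdot 6 \cdot 10\right) 16 \cdot 59\right) - 89717 = \left(262353 + \left(-12 + 120\right) 16 \cdot 59\right) - 89717 = \left(262353 + 108 \cdot 16 \cdot 59\right) - 89717 = \left(262353 + 1728 \cdot 59\right) - 89717 = \left(262353 + 101952\right) - 89717 = 364305 - 89717 = 274588$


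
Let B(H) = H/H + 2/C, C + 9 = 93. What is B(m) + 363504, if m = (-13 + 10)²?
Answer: 15267211/42 ≈ 3.6351e+5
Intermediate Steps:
C = 84 (C = -9 + 93 = 84)
m = 9 (m = (-3)² = 9)
B(H) = 43/42 (B(H) = H/H + 2/84 = 1 + 2*(1/84) = 1 + 1/42 = 43/42)
B(m) + 363504 = 43/42 + 363504 = 15267211/42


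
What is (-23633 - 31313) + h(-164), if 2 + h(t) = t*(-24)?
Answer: -51012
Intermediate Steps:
h(t) = -2 - 24*t (h(t) = -2 + t*(-24) = -2 - 24*t)
(-23633 - 31313) + h(-164) = (-23633 - 31313) + (-2 - 24*(-164)) = -54946 + (-2 + 3936) = -54946 + 3934 = -51012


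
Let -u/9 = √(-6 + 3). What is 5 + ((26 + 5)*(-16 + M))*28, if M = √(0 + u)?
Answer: -13883 + 2604*3^(¼)*√(-I) ≈ -11460.0 - 2423.3*I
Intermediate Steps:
u = -9*I*√3 (u = -9*√(-6 + 3) = -9*I*√3 ≈ -15.588*I)
M = 3*3^(¼)*√(-I) (M = √(0 - 9*I*√3) = √(-9*I*√3) = 3*3^(¼)*√(-I) ≈ 2.7918 - 2.7918*I)
5 + ((26 + 5)*(-16 + M))*28 = 5 + ((26 + 5)*(-16 + 3*3^(¼)*√(-I)))*28 = 5 + (31*(-16 + 3*3^(¼)*√(-I)))*28 = 5 + (-496 + 93*3^(¼)*√(-I))*28 = 5 + (-13888 + 2604*3^(¼)*√(-I)) = -13883 + 2604*3^(¼)*√(-I)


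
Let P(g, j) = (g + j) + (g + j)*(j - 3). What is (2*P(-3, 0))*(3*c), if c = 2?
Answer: 72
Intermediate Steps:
P(g, j) = g + j + (-3 + j)*(g + j) (P(g, j) = (g + j) + (g + j)*(-3 + j) = (g + j) + (-3 + j)*(g + j) = g + j + (-3 + j)*(g + j))
(2*P(-3, 0))*(3*c) = (2*(0**2 - 2*(-3) - 2*0 - 3*0))*(3*2) = (2*(0 + 6 + 0 + 0))*6 = (2*6)*6 = 12*6 = 72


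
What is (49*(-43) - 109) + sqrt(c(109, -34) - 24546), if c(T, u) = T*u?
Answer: -2216 + 2*I*sqrt(7063) ≈ -2216.0 + 168.08*I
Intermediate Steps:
(49*(-43) - 109) + sqrt(c(109, -34) - 24546) = (49*(-43) - 109) + sqrt(109*(-34) - 24546) = (-2107 - 109) + sqrt(-3706 - 24546) = -2216 + sqrt(-28252) = -2216 + 2*I*sqrt(7063)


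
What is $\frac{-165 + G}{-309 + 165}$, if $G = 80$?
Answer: $\frac{85}{144} \approx 0.59028$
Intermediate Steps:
$\frac{-165 + G}{-309 + 165} = \frac{-165 + 80}{-309 + 165} = - \frac{85}{-144} = \left(-85\right) \left(- \frac{1}{144}\right) = \frac{85}{144}$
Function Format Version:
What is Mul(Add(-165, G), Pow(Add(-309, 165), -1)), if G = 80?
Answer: Rational(85, 144) ≈ 0.59028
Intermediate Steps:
Mul(Add(-165, G), Pow(Add(-309, 165), -1)) = Mul(Add(-165, 80), Pow(Add(-309, 165), -1)) = Mul(-85, Pow(-144, -1)) = Mul(-85, Rational(-1, 144)) = Rational(85, 144)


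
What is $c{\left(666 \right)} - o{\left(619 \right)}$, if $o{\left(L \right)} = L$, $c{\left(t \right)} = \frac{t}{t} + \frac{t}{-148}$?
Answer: $- \frac{1245}{2} \approx -622.5$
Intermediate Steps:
$c{\left(t \right)} = 1 - \frac{t}{148}$ ($c{\left(t \right)} = 1 + t \left(- \frac{1}{148}\right) = 1 - \frac{t}{148}$)
$c{\left(666 \right)} - o{\left(619 \right)} = \left(1 - \frac{9}{2}\right) - 619 = - \frac{7}{2} - 619 = - \frac{1245}{2}$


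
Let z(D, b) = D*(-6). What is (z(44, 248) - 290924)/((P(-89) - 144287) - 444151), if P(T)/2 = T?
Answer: 72797/147154 ≈ 0.49470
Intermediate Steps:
P(T) = 2*T
z(D, b) = -6*D
(z(44, 248) - 290924)/((P(-89) - 144287) - 444151) = (-6*44 - 290924)/((2*(-89) - 144287) - 444151) = (-264 - 290924)/((-178 - 144287) - 444151) = -291188/(-144465 - 444151) = -291188/(-588616) = -291188*(-1/588616) = 72797/147154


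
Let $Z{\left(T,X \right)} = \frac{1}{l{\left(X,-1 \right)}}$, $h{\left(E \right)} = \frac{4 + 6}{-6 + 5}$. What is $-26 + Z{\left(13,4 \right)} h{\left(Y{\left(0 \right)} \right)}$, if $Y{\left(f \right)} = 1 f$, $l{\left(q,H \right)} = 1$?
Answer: $-36$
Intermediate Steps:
$Y{\left(f \right)} = f$
$h{\left(E \right)} = -10$ ($h{\left(E \right)} = \frac{10}{-1} = 10 \left(-1\right) = -10$)
$Z{\left(T,X \right)} = 1$ ($Z{\left(T,X \right)} = 1^{-1} = 1$)
$-26 + Z{\left(13,4 \right)} h{\left(Y{\left(0 \right)} \right)} = -26 + 1 \left(-10\right) = -26 - 10 = -36$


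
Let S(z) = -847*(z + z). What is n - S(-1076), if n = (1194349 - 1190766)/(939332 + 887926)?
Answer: -3330623552369/1827258 ≈ -1.8227e+6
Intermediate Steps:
n = 3583/1827258 ≈ 0.0019609
S(z) = -1694*z
n - S(-1076) = 3583/1827258 - (-1694)*(-1076) = 3583/1827258 - 1*1822744 = 3583/1827258 - 1822744 = -3330623552369/1827258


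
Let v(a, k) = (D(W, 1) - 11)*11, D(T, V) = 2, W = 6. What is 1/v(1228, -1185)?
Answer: -1/99 ≈ -0.010101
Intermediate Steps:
v(a, k) = -99 (v(a, k) = (2 - 11)*11 = -9*11 = -99)
1/v(1228, -1185) = 1/(-99) = -1/99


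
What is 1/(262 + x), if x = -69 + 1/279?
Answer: 279/53848 ≈ 0.0051813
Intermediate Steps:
x = -19250/279 (x = -69 + 1/279 = -19250/279 ≈ -68.996)
1/(262 + x) = 1/(262 - 19250/279) = 1/(53848/279) = 279/53848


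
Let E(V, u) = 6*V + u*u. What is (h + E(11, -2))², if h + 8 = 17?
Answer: 6241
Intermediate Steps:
E(V, u) = u² + 6*V (E(V, u) = 6*V + u² = u² + 6*V)
h = 9 (h = -8 + 17 = 9)
(h + E(11, -2))² = (9 + ((-2)² + 6*11))² = (9 + (4 + 66))² = (9 + 70)² = 79² = 6241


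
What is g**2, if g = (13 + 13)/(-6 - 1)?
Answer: 676/49 ≈ 13.796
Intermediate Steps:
g = -26/7 (g = 26/(-7) = 26*(-1/7) = -26/7 ≈ -3.7143)
g**2 = (-26/7)**2 = 676/49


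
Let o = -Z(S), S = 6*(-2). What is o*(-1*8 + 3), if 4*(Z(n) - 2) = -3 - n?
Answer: 85/4 ≈ 21.250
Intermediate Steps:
S = -12
Z(n) = 5/4 - n/4 (Z(n) = 2 + (-3 - n)/4 = 2 + (-¾ - n/4) = 5/4 - n/4)
o = -17/4 (o = -(5/4 - ¼*(-12)) = -(5/4 + 3) = -1*17/4 = -17/4 ≈ -4.2500)
o*(-1*8 + 3) = -17*(-1*8 + 3)/4 = -17*(-8 + 3)/4 = -17/4*(-5) = 85/4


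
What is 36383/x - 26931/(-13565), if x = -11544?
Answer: -182643931/156594360 ≈ -1.1664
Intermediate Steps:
36383/x - 26931/(-13565) = 36383/(-11544) - 26931/(-13565) = 36383*(-1/11544) - 26931*(-1/13565) = -36383/11544 + 26931/13565 = -182643931/156594360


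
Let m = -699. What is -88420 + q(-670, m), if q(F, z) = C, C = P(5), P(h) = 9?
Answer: -88411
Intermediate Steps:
C = 9
q(F, z) = 9
-88420 + q(-670, m) = -88420 + 9 = -88411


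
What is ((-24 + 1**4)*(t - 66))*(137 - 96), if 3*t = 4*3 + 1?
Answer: 174455/3 ≈ 58152.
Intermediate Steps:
t = 13/3 (t = (4*3 + 1)/3 = (12 + 1)/3 = (1/3)*13 = 13/3 ≈ 4.3333)
((-24 + 1**4)*(t - 66))*(137 - 96) = ((-24 + 1**4)*(13/3 - 66))*(137 - 96) = ((-24 + 1)*(-185/3))*41 = -23*(-185/3)*41 = (4255/3)*41 = 174455/3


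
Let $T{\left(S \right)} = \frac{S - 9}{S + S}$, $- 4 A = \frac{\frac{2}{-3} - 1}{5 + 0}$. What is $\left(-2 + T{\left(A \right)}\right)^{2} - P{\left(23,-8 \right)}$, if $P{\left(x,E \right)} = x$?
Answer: $\frac{12229}{4} \approx 3057.3$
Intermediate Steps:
$A = \frac{1}{12}$ ($A = - \frac{\left(\frac{2}{-3} - 1\right) \frac{1}{5 + 0}}{4} = - \frac{\left(2 \left(- \frac{1}{3}\right) - 1\right) \frac{1}{5}}{4} = - \frac{\left(- \frac{2}{3} - 1\right) \frac{1}{5}}{4} = - \frac{\left(- \frac{5}{3}\right) \frac{1}{5}}{4} = \left(- \frac{1}{4}\right) \left(- \frac{1}{3}\right) = \frac{1}{12} \approx 0.083333$)
$T{\left(S \right)} = \frac{-9 + S}{2 S}$ ($T{\left(S \right)} = \frac{S - 9}{2 S} = \left(S - 9\right) \frac{1}{2 S} = \left(-9 + S\right) \frac{1}{2 S} = \frac{-9 + S}{2 S}$)
$\left(-2 + T{\left(A \right)}\right)^{2} - P{\left(23,-8 \right)} = \left(-2 + \frac{\frac{1}{\frac{1}{12}} \left(-9 + \frac{1}{12}\right)}{2}\right)^{2} - 23 = \left(-2 + \frac{1}{2} \cdot 12 \left(- \frac{107}{12}\right)\right)^{2} - 23 = \left(-2 - \frac{107}{2}\right)^{2} - 23 = \left(- \frac{111}{2}\right)^{2} - 23 = \frac{12321}{4} - 23 = \frac{12229}{4}$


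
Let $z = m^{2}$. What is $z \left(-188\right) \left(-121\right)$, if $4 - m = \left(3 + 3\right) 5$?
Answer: $15377648$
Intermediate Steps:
$m = -26$ ($m = 4 - \left(3 + 3\right) 5 = 4 - 6 \cdot 5 = 4 - 30 = -26$)
$z = 676$ ($z = \left(-26\right)^{2} = 676$)
$z \left(-188\right) \left(-121\right) = 676 \left(-188\right) \left(-121\right) = \left(-127088\right) \left(-121\right) = 15377648$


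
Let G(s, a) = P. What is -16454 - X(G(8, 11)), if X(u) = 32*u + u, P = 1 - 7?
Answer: -16256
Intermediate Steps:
P = -6
G(s, a) = -6
X(u) = 33*u
-16454 - X(G(8, 11)) = -16454 - 33*(-6) = -16454 - 1*(-198) = -16454 + 198 = -16256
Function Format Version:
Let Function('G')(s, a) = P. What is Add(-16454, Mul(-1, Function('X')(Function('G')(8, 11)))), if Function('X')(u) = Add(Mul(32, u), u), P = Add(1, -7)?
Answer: -16256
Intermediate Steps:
P = -6
Function('G')(s, a) = -6
Function('X')(u) = Mul(33, u)
Add(-16454, Mul(-1, Function('X')(Function('G')(8, 11)))) = Add(-16454, Mul(-1, Mul(33, -6))) = Add(-16454, Mul(-1, -198)) = Add(-16454, 198) = -16256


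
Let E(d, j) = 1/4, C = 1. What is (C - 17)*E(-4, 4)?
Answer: -4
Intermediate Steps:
E(d, j) = 1/4
(C - 17)*E(-4, 4) = (1 - 17)*(1/4) = -16*1/4 = -4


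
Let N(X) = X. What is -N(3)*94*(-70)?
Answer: 19740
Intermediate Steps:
-N(3)*94*(-70) = -3*94*(-70) = -282*(-70) = -1*(-19740) = 19740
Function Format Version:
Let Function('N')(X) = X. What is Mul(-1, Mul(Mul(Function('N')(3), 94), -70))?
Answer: 19740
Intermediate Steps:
Mul(-1, Mul(Mul(Function('N')(3), 94), -70)) = Mul(-1, Mul(Mul(3, 94), -70)) = Mul(-1, Mul(282, -70)) = Mul(-1, -19740) = 19740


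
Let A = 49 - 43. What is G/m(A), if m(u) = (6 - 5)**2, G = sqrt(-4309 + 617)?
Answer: 2*I*sqrt(923) ≈ 60.762*I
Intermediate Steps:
G = 2*I*sqrt(923) (G = sqrt(-3692) = 2*I*sqrt(923) ≈ 60.762*I)
A = 6
m(u) = 1 (m(u) = 1**2 = 1)
G/m(A) = (2*I*sqrt(923))/1 = (2*I*sqrt(923))*1 = 2*I*sqrt(923)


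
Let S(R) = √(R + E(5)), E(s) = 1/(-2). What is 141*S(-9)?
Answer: 141*I*√38/2 ≈ 434.59*I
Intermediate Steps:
E(s) = -½
S(R) = √(-½ + R) (S(R) = √(R - ½) = √(-½ + R))
141*S(-9) = 141*(√(-2 + 4*(-9))/2) = 141*(√(-2 - 36)/2) = 141*(√(-38)/2) = 141*((I*√38)/2) = 141*(I*√38/2) = 141*I*√38/2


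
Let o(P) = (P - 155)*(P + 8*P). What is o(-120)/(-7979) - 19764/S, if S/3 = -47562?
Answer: -2345558058/63249533 ≈ -37.084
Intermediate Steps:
S = -142686 (S = 3*(-47562) = -142686)
o(P) = 9*P*(-155 + P) (o(P) = (-155 + P)*(9*P) = 9*P*(-155 + P))
o(-120)/(-7979) - 19764/S = (9*(-120)*(-155 - 120))/(-7979) - 19764/(-142686) = (9*(-120)*(-275))*(-1/7979) - 19764*(-1/142686) = 297000*(-1/7979) + 1098/7927 = -297000/7979 + 1098/7927 = -2345558058/63249533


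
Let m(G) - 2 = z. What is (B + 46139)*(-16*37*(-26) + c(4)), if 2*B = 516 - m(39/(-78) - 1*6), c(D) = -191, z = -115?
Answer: 1412279307/2 ≈ 7.0614e+8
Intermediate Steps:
m(G) = -113 (m(G) = 2 - 115 = -113)
B = 629/2 (B = (516 - 1*(-113))/2 = (516 + 113)/2 = (½)*629 = 629/2 ≈ 314.50)
(B + 46139)*(-16*37*(-26) + c(4)) = (629/2 + 46139)*(-16*37*(-26) - 191) = 92907*(-592*(-26) - 191)/2 = 92907*(15392 - 191)/2 = (92907/2)*15201 = 1412279307/2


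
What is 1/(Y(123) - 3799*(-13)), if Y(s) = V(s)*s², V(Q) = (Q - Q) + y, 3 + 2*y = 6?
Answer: 2/144161 ≈ 1.3873e-5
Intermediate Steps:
y = 3/2 (y = -3/2 + (½)*6 = -3/2 + 3 = 3/2 ≈ 1.5000)
V(Q) = 3/2 (V(Q) = (Q - Q) + 3/2 = 0 + 3/2 = 3/2)
Y(s) = 3*s²/2
1/(Y(123) - 3799*(-13)) = 1/((3/2)*123² - 3799*(-13)) = 1/((3/2)*15129 + 49387) = 1/(45387/2 + 49387) = 1/(144161/2) = 2/144161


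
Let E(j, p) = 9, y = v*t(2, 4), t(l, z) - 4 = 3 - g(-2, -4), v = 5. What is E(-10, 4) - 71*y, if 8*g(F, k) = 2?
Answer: -9549/4 ≈ -2387.3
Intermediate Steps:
g(F, k) = 1/4 (g(F, k) = (1/8)*2 = 1/4)
t(l, z) = 27/4 (t(l, z) = 4 + (3 - 1*1/4) = 4 + (3 - 1/4) = 4 + 11/4 = 27/4)
y = 135/4 (y = 5*(27/4) = 135/4 ≈ 33.750)
E(-10, 4) - 71*y = 9 - 71*135/4 = 9 - 9585/4 = -9549/4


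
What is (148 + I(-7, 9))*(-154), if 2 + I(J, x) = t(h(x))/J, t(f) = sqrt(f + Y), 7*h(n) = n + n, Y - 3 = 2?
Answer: -22484 + 22*sqrt(371)/7 ≈ -22423.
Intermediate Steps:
Y = 5 (Y = 3 + 2 = 5)
h(n) = 2*n/7 (h(n) = (n + n)/7 = (2*n)/7 = 2*n/7)
t(f) = sqrt(5 + f) (t(f) = sqrt(f + 5) = sqrt(5 + f))
I(J, x) = -2 + sqrt(5 + 2*x/7)/J
(148 + I(-7, 9))*(-154) = (148 + (-2 + (1/7)*sqrt(245 + 14*9)/(-7)))*(-154) = (148 + (-2 + (1/7)*(-1/7)*sqrt(245 + 126)))*(-154) = (148 + (-2 + (1/7)*(-1/7)*sqrt(371)))*(-154) = (148 + (-2 - sqrt(371)/49))*(-154) = (146 - sqrt(371)/49)*(-154) = -22484 + 22*sqrt(371)/7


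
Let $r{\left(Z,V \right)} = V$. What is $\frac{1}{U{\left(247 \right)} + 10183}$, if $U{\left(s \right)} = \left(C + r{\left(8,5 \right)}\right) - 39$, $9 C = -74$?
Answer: $\frac{9}{91267} \approx 9.8612 \cdot 10^{-5}$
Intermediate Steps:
$C = - \frac{74}{9}$ ($C = \frac{1}{9} \left(-74\right) = - \frac{74}{9} \approx -8.2222$)
$U{\left(s \right)} = - \frac{380}{9}$ ($U{\left(s \right)} = \left(- \frac{74}{9} + 5\right) - 39 = - \frac{29}{9} - 39 = - \frac{380}{9}$)
$\frac{1}{U{\left(247 \right)} + 10183} = \frac{1}{- \frac{380}{9} + 10183} = \frac{1}{\frac{91267}{9}} = \frac{9}{91267}$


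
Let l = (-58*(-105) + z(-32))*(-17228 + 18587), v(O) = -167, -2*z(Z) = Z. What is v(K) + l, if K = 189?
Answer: 8297887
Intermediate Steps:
z(Z) = -Z/2
l = 8298054 (l = (-58*(-105) - ½*(-32))*(-17228 + 18587) = (6090 + 16)*1359 = 6106*1359 = 8298054)
v(K) + l = -167 + 8298054 = 8297887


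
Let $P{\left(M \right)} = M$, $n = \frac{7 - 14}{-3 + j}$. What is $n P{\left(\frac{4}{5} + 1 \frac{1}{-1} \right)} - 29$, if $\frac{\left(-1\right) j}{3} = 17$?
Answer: $- \frac{7837}{270} \approx -29.026$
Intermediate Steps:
$j = -51$ ($j = \left(-3\right) 17 = -51$)
$n = \frac{7}{54}$ ($n = \frac{7 - 14}{-3 - 51} = - \frac{7}{-54} = \left(-7\right) \left(- \frac{1}{54}\right) = \frac{7}{54} \approx 0.12963$)
$n P{\left(\frac{4}{5} + 1 \frac{1}{-1} \right)} - 29 = \frac{7 \left(\frac{4}{5} + 1 \frac{1}{-1}\right)}{54} - 29 = \frac{7 \left(4 \cdot \frac{1}{5} + 1 \left(-1\right)\right)}{54} - 29 = \frac{7 \left(\frac{4}{5} - 1\right)}{54} - 29 = \frac{7}{54} \left(- \frac{1}{5}\right) - 29 = - \frac{7}{270} - 29 = - \frac{7837}{270}$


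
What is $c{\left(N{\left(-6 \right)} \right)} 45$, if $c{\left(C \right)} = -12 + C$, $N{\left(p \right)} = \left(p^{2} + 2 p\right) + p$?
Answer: $270$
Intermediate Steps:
$N{\left(p \right)} = p^{2} + 3 p$
$c{\left(N{\left(-6 \right)} \right)} 45 = \left(-12 - 6 \left(3 - 6\right)\right) 45 = \left(-12 - -18\right) 45 = \left(-12 + 18\right) 45 = 6 \cdot 45 = 270$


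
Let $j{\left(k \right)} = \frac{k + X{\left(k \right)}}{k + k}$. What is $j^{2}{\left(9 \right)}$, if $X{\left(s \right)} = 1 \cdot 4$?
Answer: $\frac{169}{324} \approx 0.5216$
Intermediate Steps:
$X{\left(s \right)} = 4$
$j{\left(k \right)} = \frac{4 + k}{2 k}$ ($j{\left(k \right)} = \frac{k + 4}{k + k} = \frac{4 + k}{2 k}$)
$j^{2}{\left(9 \right)} = \left(\frac{4 + 9}{2 \cdot 9}\right)^{2} = \left(\frac{1}{2} \cdot \frac{1}{9} \cdot 13\right)^{2} = \left(\frac{13}{18}\right)^{2} = \frac{169}{324}$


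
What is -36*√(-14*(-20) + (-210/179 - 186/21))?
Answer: -4464*√27566/1253 ≈ -591.51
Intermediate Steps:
-36*√(-14*(-20) + (-210/179 - 186/21)) = -36*√(280 + (-210*1/179 - 186*1/21)) = -36*√(280 + (-210/179 - 62/7)) = -36*√(280 - 12568/1253) = -4464*√27566/1253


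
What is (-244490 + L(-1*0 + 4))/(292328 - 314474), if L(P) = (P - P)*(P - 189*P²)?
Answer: 122245/11073 ≈ 11.040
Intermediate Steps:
L(P) = 0 (L(P) = 0*(P - 189*P²) = 0)
(-244490 + L(-1*0 + 4))/(292328 - 314474) = (-244490 + 0)/(292328 - 314474) = -244490/(-22146) = -244490*(-1/22146) = 122245/11073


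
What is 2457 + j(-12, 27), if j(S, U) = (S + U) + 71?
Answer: 2543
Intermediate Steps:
j(S, U) = 71 + S + U
2457 + j(-12, 27) = 2457 + (71 - 12 + 27) = 2457 + 86 = 2543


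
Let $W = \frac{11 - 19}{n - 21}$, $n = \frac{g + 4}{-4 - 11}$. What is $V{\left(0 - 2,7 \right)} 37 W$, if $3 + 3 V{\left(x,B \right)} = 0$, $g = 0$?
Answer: $- \frac{4440}{319} \approx -13.918$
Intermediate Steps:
$V{\left(x,B \right)} = -1$ ($V{\left(x,B \right)} = -1 + \frac{1}{3} \cdot 0 = -1 + 0 = -1$)
$n = - \frac{4}{15}$ ($n = \frac{0 + 4}{-4 - 11} = \frac{4}{-15} = 4 \left(- \frac{1}{15}\right) = - \frac{4}{15} \approx -0.26667$)
$W = \frac{120}{319}$ ($W = \frac{11 - 19}{- \frac{4}{15} - 21} = - \frac{8}{- \frac{319}{15}} = \left(-8\right) \left(- \frac{15}{319}\right) = \frac{120}{319} \approx 0.37618$)
$V{\left(0 - 2,7 \right)} 37 W = \left(-1\right) 37 \cdot \frac{120}{319} = \left(-37\right) \frac{120}{319} = - \frac{4440}{319}$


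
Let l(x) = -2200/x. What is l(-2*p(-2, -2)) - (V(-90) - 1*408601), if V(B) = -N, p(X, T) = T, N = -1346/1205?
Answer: 491700109/1205 ≈ 4.0805e+5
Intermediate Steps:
N = -1346/1205 (N = -1346*1/1205 = -1346/1205 ≈ -1.1170)
V(B) = 1346/1205 (V(B) = -1*(-1346/1205) = 1346/1205)
l(-2*p(-2, -2)) - (V(-90) - 1*408601) = -2200/((-2*(-2))) - (1346/1205 - 1*408601) = -2200/4 - (1346/1205 - 408601) = -2200*1/4 - 1*(-492362859/1205) = -550 + 492362859/1205 = 491700109/1205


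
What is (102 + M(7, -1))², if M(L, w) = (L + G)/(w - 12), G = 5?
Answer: 1726596/169 ≈ 10217.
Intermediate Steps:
M(L, w) = (5 + L)/(-12 + w) (M(L, w) = (L + 5)/(w - 12) = (5 + L)/(-12 + w))
(102 + M(7, -1))² = (102 + (5 + 7)/(-12 - 1))² = (102 + 12/(-13))² = (102 - 1/13*12)² = (102 - 12/13)² = (1314/13)² = 1726596/169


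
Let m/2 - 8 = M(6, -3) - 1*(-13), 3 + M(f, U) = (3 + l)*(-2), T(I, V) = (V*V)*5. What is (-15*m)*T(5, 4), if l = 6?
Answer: 0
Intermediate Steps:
T(I, V) = 5*V² (T(I, V) = V²*5 = 5*V²)
M(f, U) = -21 (M(f, U) = -3 + (3 + 6)*(-2) = -3 + 9*(-2) = -3 - 18 = -21)
m = 0 (m = 16 + 2*(-21 - 1*(-13)) = 16 + 2*(-21 + 13) = 16 + 2*(-8) = 16 - 16 = 0)
(-15*m)*T(5, 4) = (-15*0)*(5*4²) = 0*(5*16) = 0*80 = 0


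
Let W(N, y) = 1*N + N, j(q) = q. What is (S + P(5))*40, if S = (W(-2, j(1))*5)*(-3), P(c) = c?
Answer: 2600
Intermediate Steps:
W(N, y) = 2*N (W(N, y) = N + N = 2*N)
S = 60 (S = ((2*(-2))*5)*(-3) = -4*5*(-3) = -20*(-3) = 60)
(S + P(5))*40 = (60 + 5)*40 = 65*40 = 2600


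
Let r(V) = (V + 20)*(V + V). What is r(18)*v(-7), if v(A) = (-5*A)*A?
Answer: -335160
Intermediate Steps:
v(A) = -5*A²
r(V) = 2*V*(20 + V) (r(V) = (20 + V)*(2*V) = 2*V*(20 + V))
r(18)*v(-7) = (2*18*(20 + 18))*(-5*(-7)²) = (2*18*38)*(-5*49) = 1368*(-245) = -335160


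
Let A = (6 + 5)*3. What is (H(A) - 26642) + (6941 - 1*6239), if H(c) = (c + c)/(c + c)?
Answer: -25939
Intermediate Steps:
A = 33 (A = 11*3 = 33)
H(c) = 1 (H(c) = (2*c)/((2*c)) = (2*c)*(1/(2*c)) = 1)
(H(A) - 26642) + (6941 - 1*6239) = (1 - 26642) + (6941 - 1*6239) = -26641 + (6941 - 6239) = -26641 + 702 = -25939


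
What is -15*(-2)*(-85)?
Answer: -2550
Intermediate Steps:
-15*(-2)*(-85) = 30*(-85) = -2550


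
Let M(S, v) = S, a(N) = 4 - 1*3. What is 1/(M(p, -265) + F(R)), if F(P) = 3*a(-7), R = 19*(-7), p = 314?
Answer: 1/317 ≈ 0.0031546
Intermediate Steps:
a(N) = 1 (a(N) = 4 - 3 = 1)
R = -133
F(P) = 3 (F(P) = 3*1 = 3)
1/(M(p, -265) + F(R)) = 1/(314 + 3) = 1/317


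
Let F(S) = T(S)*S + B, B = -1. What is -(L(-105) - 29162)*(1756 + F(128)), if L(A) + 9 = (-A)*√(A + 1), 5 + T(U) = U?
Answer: 510463329 - 3674790*I*√26 ≈ 5.1046e+8 - 1.8738e+7*I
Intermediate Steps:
T(U) = -5 + U
F(S) = -1 + S*(-5 + S) (F(S) = (-5 + S)*S - 1 = S*(-5 + S) - 1 = -1 + S*(-5 + S))
L(A) = -9 - A*√(1 + A) (L(A) = -9 + (-A)*√(A + 1) = -9 + (-A)*√(1 + A) = -9 - A*√(1 + A))
-(L(-105) - 29162)*(1756 + F(128)) = -((-9 - 1*(-105)*√(1 - 105)) - 29162)*(1756 + (-1 + 128*(-5 + 128))) = -((-9 - 1*(-105)*√(-104)) - 29162)*(1756 + (-1 + 128*123)) = -((-9 - 1*(-105)*2*I*√26) - 29162)*(1756 + (-1 + 15744)) = -((-9 + 210*I*√26) - 29162)*(1756 + 15743) = -(-29171 + 210*I*√26)*17499 = -(-510463329 + 3674790*I*√26) = 510463329 - 3674790*I*√26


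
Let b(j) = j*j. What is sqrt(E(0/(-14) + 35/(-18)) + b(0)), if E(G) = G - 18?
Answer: I*sqrt(718)/6 ≈ 4.4659*I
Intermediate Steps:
E(G) = -18 + G
b(j) = j**2
sqrt(E(0/(-14) + 35/(-18)) + b(0)) = sqrt((-18 + (0/(-14) + 35/(-18))) + 0**2) = sqrt((-18 + (0*(-1/14) + 35*(-1/18))) + 0) = sqrt((-18 + (0 - 35/18)) + 0) = sqrt((-18 - 35/18) + 0) = sqrt(-359/18 + 0) = sqrt(-359/18) = I*sqrt(718)/6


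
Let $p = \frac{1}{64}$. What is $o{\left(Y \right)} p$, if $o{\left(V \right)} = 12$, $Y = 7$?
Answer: $\frac{3}{16} \approx 0.1875$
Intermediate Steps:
$p = \frac{1}{64} \approx 0.015625$
$o{\left(Y \right)} p = 12 \cdot \frac{1}{64} = \frac{3}{16}$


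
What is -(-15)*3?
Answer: 45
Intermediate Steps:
-(-15)*3 = -3*(-15) = 45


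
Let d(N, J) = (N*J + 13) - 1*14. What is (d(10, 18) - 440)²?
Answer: 68121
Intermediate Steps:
d(N, J) = -1 + J*N (d(N, J) = (J*N + 13) - 14 = (13 + J*N) - 14 = -1 + J*N)
(d(10, 18) - 440)² = ((-1 + 18*10) - 440)² = ((-1 + 180) - 440)² = (179 - 440)² = (-261)² = 68121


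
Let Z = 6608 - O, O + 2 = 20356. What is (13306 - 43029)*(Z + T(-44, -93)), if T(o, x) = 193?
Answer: 402835819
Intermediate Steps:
O = 20354 (O = -2 + 20356 = 20354)
Z = -13746 (Z = 6608 - 1*20354 = 6608 - 20354 = -13746)
(13306 - 43029)*(Z + T(-44, -93)) = (13306 - 43029)*(-13746 + 193) = -29723*(-13553) = 402835819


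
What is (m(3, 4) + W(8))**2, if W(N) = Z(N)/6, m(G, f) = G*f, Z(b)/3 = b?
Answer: 256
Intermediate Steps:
Z(b) = 3*b
W(N) = N/2 (W(N) = (3*N)/6 = (3*N)*(1/6) = N/2)
(m(3, 4) + W(8))**2 = (3*4 + (1/2)*8)**2 = (12 + 4)**2 = 16**2 = 256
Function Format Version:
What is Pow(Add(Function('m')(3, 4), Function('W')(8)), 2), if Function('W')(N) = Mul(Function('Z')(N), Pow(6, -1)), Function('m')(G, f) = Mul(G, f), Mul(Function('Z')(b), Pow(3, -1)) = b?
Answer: 256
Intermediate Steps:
Function('Z')(b) = Mul(3, b)
Function('W')(N) = Mul(Rational(1, 2), N) (Function('W')(N) = Mul(Mul(3, N), Pow(6, -1)) = Mul(Mul(3, N), Rational(1, 6)) = Mul(Rational(1, 2), N))
Pow(Add(Function('m')(3, 4), Function('W')(8)), 2) = Pow(Add(Mul(3, 4), Mul(Rational(1, 2), 8)), 2) = Pow(Add(12, 4), 2) = Pow(16, 2) = 256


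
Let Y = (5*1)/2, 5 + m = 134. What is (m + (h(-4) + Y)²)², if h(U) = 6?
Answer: 648025/16 ≈ 40502.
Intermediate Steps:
m = 129 (m = -5 + 134 = 129)
Y = 5/2 (Y = 5*(½) = 5/2 ≈ 2.5000)
(m + (h(-4) + Y)²)² = (129 + (6 + 5/2)²)² = (129 + (17/2)²)² = (129 + 289/4)² = (805/4)² = 648025/16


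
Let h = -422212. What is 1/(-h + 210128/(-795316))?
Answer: 198829/83947937216 ≈ 2.3685e-6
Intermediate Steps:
1/(-h + 210128/(-795316)) = 1/(-1*(-422212) + 210128/(-795316)) = 1/(422212 + 210128*(-1/795316)) = 1/(422212 - 52532/198829) = 1/(83947937216/198829) = 198829/83947937216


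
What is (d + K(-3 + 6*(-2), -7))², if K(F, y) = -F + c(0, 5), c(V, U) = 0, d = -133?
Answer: 13924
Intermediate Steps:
K(F, y) = -F (K(F, y) = -F + 0 = -F)
(d + K(-3 + 6*(-2), -7))² = (-133 - (-3 + 6*(-2)))² = (-133 - (-3 - 12))² = (-133 - 1*(-15))² = (-133 + 15)² = (-118)² = 13924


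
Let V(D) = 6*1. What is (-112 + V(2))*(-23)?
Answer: 2438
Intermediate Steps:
V(D) = 6
(-112 + V(2))*(-23) = (-112 + 6)*(-23) = -106*(-23) = 2438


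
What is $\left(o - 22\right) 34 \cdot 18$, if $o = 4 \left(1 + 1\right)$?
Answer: $-8568$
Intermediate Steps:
$o = 8$ ($o = 4 \cdot 2 = 8$)
$\left(o - 22\right) 34 \cdot 18 = \left(8 - 22\right) 34 \cdot 18 = \left(-14\right) 34 \cdot 18 = \left(-476\right) 18 = -8568$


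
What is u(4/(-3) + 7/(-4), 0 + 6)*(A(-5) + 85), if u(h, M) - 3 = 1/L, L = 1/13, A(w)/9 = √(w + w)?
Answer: 1360 + 144*I*√10 ≈ 1360.0 + 455.37*I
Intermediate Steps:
A(w) = 9*√2*√w (A(w) = 9*√(w + w) = 9*√(2*w) = 9*(√2*√w) = 9*√2*√w)
L = 1/13 (L = 1*(1/13) = 1/13 ≈ 0.076923)
u(h, M) = 16 (u(h, M) = 3 + 1/(1/13) = 3 + 13 = 16)
u(4/(-3) + 7/(-4), 0 + 6)*(A(-5) + 85) = 16*(9*√2*√(-5) + 85) = 16*(9*√2*(I*√5) + 85) = 16*(9*I*√10 + 85) = 16*(85 + 9*I*√10) = 1360 + 144*I*√10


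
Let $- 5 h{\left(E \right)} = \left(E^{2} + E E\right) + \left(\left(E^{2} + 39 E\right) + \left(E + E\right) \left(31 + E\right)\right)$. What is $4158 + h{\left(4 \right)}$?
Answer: $\frac{20306}{5} \approx 4061.2$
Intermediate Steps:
$h{\left(E \right)} = - \frac{39 E}{5} - \frac{3 E^{2}}{5} - \frac{2 E \left(31 + E\right)}{5}$ ($h{\left(E \right)} = - \frac{\left(E^{2} + E E\right) + \left(\left(E^{2} + 39 E\right) + \left(E + E\right) \left(31 + E\right)\right)}{5} = - \frac{\left(E^{2} + E^{2}\right) + \left(\left(E^{2} + 39 E\right) + 2 E \left(31 + E\right)\right)}{5} = - \frac{2 E^{2} + \left(\left(E^{2} + 39 E\right) + 2 E \left(31 + E\right)\right)}{5} = - \frac{2 E^{2} + \left(E^{2} + 39 E + 2 E \left(31 + E\right)\right)}{5} = - \frac{3 E^{2} + 39 E + 2 E \left(31 + E\right)}{5} = - \frac{39 E}{5} - \frac{3 E^{2}}{5} - \frac{2 E \left(31 + E\right)}{5}$)
$4158 + h{\left(4 \right)} = 4158 - \frac{4 \left(101 + 5 \cdot 4\right)}{5} = 4158 - \frac{4 \left(101 + 20\right)}{5} = 4158 - \frac{4}{5} \cdot 121 = 4158 - \frac{484}{5} = \frac{20306}{5}$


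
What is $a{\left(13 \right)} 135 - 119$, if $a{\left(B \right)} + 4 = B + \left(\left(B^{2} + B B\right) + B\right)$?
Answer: $48481$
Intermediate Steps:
$a{\left(B \right)} = -4 + 2 B + 2 B^{2}$ ($a{\left(B \right)} = -4 + \left(B + \left(\left(B^{2} + B B\right) + B\right)\right) = -4 + \left(B + \left(\left(B^{2} + B^{2}\right) + B\right)\right) = -4 + \left(B + \left(2 B^{2} + B\right)\right) = -4 + \left(B + \left(B + 2 B^{2}\right)\right) = -4 + \left(2 B + 2 B^{2}\right) = -4 + 2 B + 2 B^{2}$)
$a{\left(13 \right)} 135 - 119 = \left(-4 + 2 \cdot 13 + 2 \cdot 13^{2}\right) 135 - 119 = \left(-4 + 26 + 2 \cdot 169\right) 135 - 119 = \left(-4 + 26 + 338\right) 135 - 119 = 360 \cdot 135 - 119 = 48600 - 119 = 48481$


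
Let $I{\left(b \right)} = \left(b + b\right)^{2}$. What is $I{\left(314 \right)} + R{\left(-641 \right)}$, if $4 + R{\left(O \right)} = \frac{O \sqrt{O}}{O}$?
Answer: $394380 + i \sqrt{641} \approx 3.9438 \cdot 10^{5} + 25.318 i$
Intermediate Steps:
$R{\left(O \right)} = -4 + \sqrt{O}$ ($R{\left(O \right)} = -4 + \frac{O \sqrt{O}}{O} = -4 + \frac{O^{\frac{3}{2}}}{O} = -4 + \sqrt{O}$)
$I{\left(b \right)} = 4 b^{2}$ ($I{\left(b \right)} = \left(2 b\right)^{2} = 4 b^{2}$)
$I{\left(314 \right)} + R{\left(-641 \right)} = 4 \cdot 314^{2} - \left(4 - \sqrt{-641}\right) = 4 \cdot 98596 - \left(4 - i \sqrt{641}\right) = 394384 - \left(4 - i \sqrt{641}\right) = 394380 + i \sqrt{641}$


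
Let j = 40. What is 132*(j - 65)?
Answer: -3300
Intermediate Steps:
132*(j - 65) = 132*(40 - 65) = 132*(-25) = -3300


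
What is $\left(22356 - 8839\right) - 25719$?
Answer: $-12202$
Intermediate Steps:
$\left(22356 - 8839\right) - 25719 = 13517 - 25719 = -12202$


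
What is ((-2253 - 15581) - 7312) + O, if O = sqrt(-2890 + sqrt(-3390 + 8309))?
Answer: -25146 + I*sqrt(2890 - sqrt(4919)) ≈ -25146.0 + 53.102*I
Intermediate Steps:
O = sqrt(-2890 + sqrt(4919)) ≈ 53.102*I
((-2253 - 15581) - 7312) + O = ((-2253 - 15581) - 7312) + sqrt(-2890 + sqrt(4919)) = (-17834 - 7312) + sqrt(-2890 + sqrt(4919)) = -25146 + sqrt(-2890 + sqrt(4919))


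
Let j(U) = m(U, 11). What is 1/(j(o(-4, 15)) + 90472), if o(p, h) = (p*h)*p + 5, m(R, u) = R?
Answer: 1/90717 ≈ 1.1023e-5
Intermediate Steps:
o(p, h) = 5 + h*p**2 (o(p, h) = (h*p)*p + 5 = h*p**2 + 5 = 5 + h*p**2)
j(U) = U
1/(j(o(-4, 15)) + 90472) = 1/((5 + 15*(-4)**2) + 90472) = 1/((5 + 15*16) + 90472) = 1/((5 + 240) + 90472) = 1/(245 + 90472) = 1/90717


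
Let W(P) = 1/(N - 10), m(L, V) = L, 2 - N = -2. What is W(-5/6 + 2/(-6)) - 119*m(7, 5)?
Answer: -4999/6 ≈ -833.17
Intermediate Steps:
N = 4 (N = 2 - 1*(-2) = 2 + 2 = 4)
W(P) = -1/6 (W(P) = 1/(4 - 10) = 1/(-6) = -1/6)
W(-5/6 + 2/(-6)) - 119*m(7, 5) = -1/6 - 119*7 = -1/6 - 833 = -4999/6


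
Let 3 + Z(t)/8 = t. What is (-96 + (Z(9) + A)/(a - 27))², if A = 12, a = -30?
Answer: 3400336/361 ≈ 9419.2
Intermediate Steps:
Z(t) = -24 + 8*t
(-96 + (Z(9) + A)/(a - 27))² = (-96 + ((-24 + 8*9) + 12)/(-30 - 27))² = (-96 + ((-24 + 72) + 12)/(-57))² = (-96 + (48 + 12)*(-1/57))² = (-96 + 60*(-1/57))² = (-96 - 20/19)² = (-1844/19)² = 3400336/361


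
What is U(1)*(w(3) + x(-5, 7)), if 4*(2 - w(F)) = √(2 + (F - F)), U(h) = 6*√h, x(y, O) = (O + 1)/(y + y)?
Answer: 36/5 - 3*√2/2 ≈ 5.0787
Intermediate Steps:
x(y, O) = (1 + O)/(2*y) (x(y, O) = (1 + O)/((2*y)) = (1 + O)*(1/(2*y)) = (1 + O)/(2*y))
w(F) = 2 - √2/4 (w(F) = 2 - √(2 + (F - F))/4 = 2 - √(2 + 0)/4 = 2 - √2/4)
U(1)*(w(3) + x(-5, 7)) = (6*√1)*((2 - √2/4) + (½)*(1 + 7)/(-5)) = (6*1)*((2 - √2/4) + (½)*(-⅕)*8) = 6*((2 - √2/4) - ⅘) = 6*(6/5 - √2/4) = 36/5 - 3*√2/2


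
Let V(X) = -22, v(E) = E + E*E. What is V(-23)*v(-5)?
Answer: -440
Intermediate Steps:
v(E) = E + E²
V(-23)*v(-5) = -(-110)*(1 - 5) = -(-110)*(-4) = -22*20 = -440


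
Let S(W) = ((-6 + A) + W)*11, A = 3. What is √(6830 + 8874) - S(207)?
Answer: -2244 + 2*√3926 ≈ -2118.7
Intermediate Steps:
S(W) = -33 + 11*W (S(W) = ((-6 + 3) + W)*11 = (-3 + W)*11 = -33 + 11*W)
√(6830 + 8874) - S(207) = √(6830 + 8874) - (-33 + 11*207) = √15704 - (-33 + 2277) = 2*√3926 - 1*2244 = 2*√3926 - 2244 = -2244 + 2*√3926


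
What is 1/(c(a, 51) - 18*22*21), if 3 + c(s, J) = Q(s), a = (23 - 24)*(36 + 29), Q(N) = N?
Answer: -1/8384 ≈ -0.00011927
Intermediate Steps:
a = -65 (a = -1*65 = -65)
c(s, J) = -3 + s
1/(c(a, 51) - 18*22*21) = 1/((-3 - 65) - 18*22*21) = 1/(-68 - 396*21) = 1/(-68 - 8316) = 1/(-8384) = -1/8384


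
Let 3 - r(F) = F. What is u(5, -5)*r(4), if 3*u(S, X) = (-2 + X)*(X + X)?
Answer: -70/3 ≈ -23.333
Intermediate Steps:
r(F) = 3 - F
u(S, X) = 2*X*(-2 + X)/3 (u(S, X) = ((-2 + X)*(X + X))/3 = ((-2 + X)*(2*X))/3 = (2*X*(-2 + X))/3 = 2*X*(-2 + X)/3)
u(5, -5)*r(4) = ((⅔)*(-5)*(-2 - 5))*(3 - 1*4) = ((⅔)*(-5)*(-7))*(3 - 4) = (70/3)*(-1) = -70/3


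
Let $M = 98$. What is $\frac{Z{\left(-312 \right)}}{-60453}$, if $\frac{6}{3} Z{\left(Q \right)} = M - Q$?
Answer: $- \frac{205}{60453} \approx -0.0033911$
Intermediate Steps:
$Z{\left(Q \right)} = 49 - \frac{Q}{2}$ ($Z{\left(Q \right)} = \frac{98 - Q}{2} = 49 - \frac{Q}{2}$)
$\frac{Z{\left(-312 \right)}}{-60453} = \frac{49 - -156}{-60453} = \left(49 + 156\right) \left(- \frac{1}{60453}\right) = 205 \left(- \frac{1}{60453}\right) = - \frac{205}{60453}$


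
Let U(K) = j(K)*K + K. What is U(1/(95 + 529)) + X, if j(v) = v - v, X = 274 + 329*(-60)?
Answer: -12146783/624 ≈ -19466.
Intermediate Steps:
X = -19466 (X = 274 - 19740 = -19466)
j(v) = 0
U(K) = K (U(K) = 0*K + K = 0 + K = K)
U(1/(95 + 529)) + X = 1/(95 + 529) - 19466 = 1/624 - 19466 = -12146783/624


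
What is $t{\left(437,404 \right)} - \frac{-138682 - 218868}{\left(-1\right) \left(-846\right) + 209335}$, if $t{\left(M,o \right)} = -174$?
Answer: $- \frac{36213944}{210181} \approx -172.3$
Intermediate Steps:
$t{\left(437,404 \right)} - \frac{-138682 - 218868}{\left(-1\right) \left(-846\right) + 209335} = -174 - \frac{-138682 - 218868}{\left(-1\right) \left(-846\right) + 209335} = -174 - - \frac{357550}{846 + 209335} = -174 - - \frac{357550}{210181} = -174 + \frac{357550}{210181} = - \frac{36213944}{210181}$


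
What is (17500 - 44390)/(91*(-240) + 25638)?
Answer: -13445/1899 ≈ -7.0800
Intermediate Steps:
(17500 - 44390)/(91*(-240) + 25638) = -26890/(-21840 + 25638) = -26890/3798 = -26890*1/3798 = -13445/1899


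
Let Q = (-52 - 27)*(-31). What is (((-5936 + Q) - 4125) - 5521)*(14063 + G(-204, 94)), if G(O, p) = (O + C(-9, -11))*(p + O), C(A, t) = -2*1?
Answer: -482283159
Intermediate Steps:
C(A, t) = -2
Q = 2449 (Q = -79*(-31) = 2449)
G(O, p) = (-2 + O)*(O + p) (G(O, p) = (O - 2)*(p + O) = (-2 + O)*(O + p))
(((-5936 + Q) - 4125) - 5521)*(14063 + G(-204, 94)) = (((-5936 + 2449) - 4125) - 5521)*(14063 + ((-204)² - 2*(-204) - 2*94 - 204*94)) = ((-3487 - 4125) - 5521)*(14063 + (41616 + 408 - 188 - 19176)) = (-7612 - 5521)*(14063 + 22660) = -13133*36723 = -482283159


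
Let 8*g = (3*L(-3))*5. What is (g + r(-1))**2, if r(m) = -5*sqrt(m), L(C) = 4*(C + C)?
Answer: 2000 + 450*I ≈ 2000.0 + 450.0*I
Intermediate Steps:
L(C) = 8*C (L(C) = 4*(2*C) = 8*C)
g = -45 (g = ((3*(8*(-3)))*5)/8 = ((3*(-24))*5)/8 = (-72*5)/8 = (1/8)*(-360) = -45)
(g + r(-1))**2 = (-45 - 5*I)**2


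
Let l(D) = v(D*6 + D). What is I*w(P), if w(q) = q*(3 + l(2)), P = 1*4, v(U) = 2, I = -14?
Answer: -280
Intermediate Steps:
l(D) = 2
P = 4
w(q) = 5*q (w(q) = q*(3 + 2) = q*5 = 5*q)
I*w(P) = -70*4 = -14*20 = -280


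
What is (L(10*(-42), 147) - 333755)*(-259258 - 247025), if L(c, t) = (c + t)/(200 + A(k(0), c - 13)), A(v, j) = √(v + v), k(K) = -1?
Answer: 1126557483102855/6667 - 46071753*I*√2/13334 ≈ 1.6898e+11 - 4886.4*I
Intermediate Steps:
A(v, j) = √2*√v (A(v, j) = √(2*v) = √2*√v)
L(c, t) = (c + t)/(200 + I*√2) (L(c, t) = (c + t)/(200 + √2*√(-1)) = (c + t)/(200 + √2*I) = (c + t)/(200 + I*√2))
(L(10*(-42), 147) - 333755)*(-259258 - 247025) = ((10*(-42) + 147)/(200 + I*√2) - 333755)*(-259258 - 247025) = ((-420 + 147)/(200 + I*√2) - 333755)*(-506283) = (-273/(200 + I*√2) - 333755)*(-506283) = (-333755 - 273/(200 + I*√2))*(-506283) = 168974482665 + 138215259/(200 + I*√2)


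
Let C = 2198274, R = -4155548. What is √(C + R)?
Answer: I*√1957274 ≈ 1399.0*I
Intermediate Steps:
√(C + R) = √(2198274 - 4155548) = √(-1957274) = I*√1957274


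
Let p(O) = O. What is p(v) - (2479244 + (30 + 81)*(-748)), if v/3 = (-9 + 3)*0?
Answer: -2396216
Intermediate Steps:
v = 0 (v = 3*((-9 + 3)*0) = 3*(-6*0) = 3*0 = 0)
p(v) - (2479244 + (30 + 81)*(-748)) = 0 - (2479244 + (30 + 81)*(-748)) = 0 - (2479244 + 111*(-748)) = 0 - (2479244 - 83028) = 0 - 1*2396216 = 0 - 2396216 = -2396216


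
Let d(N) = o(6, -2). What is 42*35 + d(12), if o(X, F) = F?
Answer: 1468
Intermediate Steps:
d(N) = -2
42*35 + d(12) = 42*35 - 2 = 1470 - 2 = 1468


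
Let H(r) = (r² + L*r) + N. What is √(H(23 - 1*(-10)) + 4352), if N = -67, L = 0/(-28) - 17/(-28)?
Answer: √1057231/14 ≈ 73.444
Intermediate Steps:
L = 17/28 (L = 0*(-1/28) - 17*(-1/28) = 0 + 17/28 = 17/28 ≈ 0.60714)
H(r) = -67 + r² + 17*r/28 (H(r) = (r² + 17*r/28) - 67 = -67 + r² + 17*r/28)
√(H(23 - 1*(-10)) + 4352) = √((-67 + (23 - 1*(-10))² + 17*(23 - 1*(-10))/28) + 4352) = √((-67 + (23 + 10)² + 17*(23 + 10)/28) + 4352) = √((-67 + 33² + (17/28)*33) + 4352) = √((-67 + 1089 + 561/28) + 4352) = √(29177/28 + 4352) = √(151033/28) = √1057231/14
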